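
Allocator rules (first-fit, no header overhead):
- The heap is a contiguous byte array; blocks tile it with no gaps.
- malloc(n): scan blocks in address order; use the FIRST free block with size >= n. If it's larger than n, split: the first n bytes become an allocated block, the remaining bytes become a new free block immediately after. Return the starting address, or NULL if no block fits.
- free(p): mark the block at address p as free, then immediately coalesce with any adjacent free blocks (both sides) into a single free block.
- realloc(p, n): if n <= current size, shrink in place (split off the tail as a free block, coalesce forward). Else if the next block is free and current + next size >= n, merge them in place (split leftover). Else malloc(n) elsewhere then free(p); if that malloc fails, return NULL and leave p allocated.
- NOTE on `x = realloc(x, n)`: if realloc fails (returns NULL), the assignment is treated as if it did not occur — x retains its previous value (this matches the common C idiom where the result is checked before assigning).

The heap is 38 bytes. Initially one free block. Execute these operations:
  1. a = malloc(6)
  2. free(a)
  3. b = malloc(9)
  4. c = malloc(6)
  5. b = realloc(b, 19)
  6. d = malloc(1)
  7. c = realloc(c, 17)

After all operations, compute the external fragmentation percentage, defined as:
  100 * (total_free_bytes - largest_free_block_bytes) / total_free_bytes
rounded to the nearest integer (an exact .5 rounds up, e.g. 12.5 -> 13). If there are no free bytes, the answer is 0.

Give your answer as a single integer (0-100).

Answer: 33

Derivation:
Op 1: a = malloc(6) -> a = 0; heap: [0-5 ALLOC][6-37 FREE]
Op 2: free(a) -> (freed a); heap: [0-37 FREE]
Op 3: b = malloc(9) -> b = 0; heap: [0-8 ALLOC][9-37 FREE]
Op 4: c = malloc(6) -> c = 9; heap: [0-8 ALLOC][9-14 ALLOC][15-37 FREE]
Op 5: b = realloc(b, 19) -> b = 15; heap: [0-8 FREE][9-14 ALLOC][15-33 ALLOC][34-37 FREE]
Op 6: d = malloc(1) -> d = 0; heap: [0-0 ALLOC][1-8 FREE][9-14 ALLOC][15-33 ALLOC][34-37 FREE]
Op 7: c = realloc(c, 17) -> NULL (c unchanged); heap: [0-0 ALLOC][1-8 FREE][9-14 ALLOC][15-33 ALLOC][34-37 FREE]
Free blocks: [8 4] total_free=12 largest=8 -> 100*(12-8)/12 = 400/12 ≈ 33.333 -> rounds to 33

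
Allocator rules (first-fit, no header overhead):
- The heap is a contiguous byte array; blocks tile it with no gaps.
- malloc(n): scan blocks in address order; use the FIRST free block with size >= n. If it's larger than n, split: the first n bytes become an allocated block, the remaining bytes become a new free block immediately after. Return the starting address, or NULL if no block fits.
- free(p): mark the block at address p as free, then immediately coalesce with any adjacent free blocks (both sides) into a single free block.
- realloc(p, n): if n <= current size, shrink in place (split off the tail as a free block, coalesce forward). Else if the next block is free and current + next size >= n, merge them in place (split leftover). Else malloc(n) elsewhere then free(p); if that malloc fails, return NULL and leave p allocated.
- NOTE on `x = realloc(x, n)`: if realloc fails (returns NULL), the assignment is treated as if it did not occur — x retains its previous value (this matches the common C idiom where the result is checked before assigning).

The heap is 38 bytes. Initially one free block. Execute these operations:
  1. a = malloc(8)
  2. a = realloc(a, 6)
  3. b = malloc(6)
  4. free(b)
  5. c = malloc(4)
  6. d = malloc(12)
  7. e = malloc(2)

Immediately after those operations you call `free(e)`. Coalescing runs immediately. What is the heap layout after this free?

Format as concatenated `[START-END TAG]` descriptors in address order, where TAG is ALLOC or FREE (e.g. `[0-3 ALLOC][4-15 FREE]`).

Answer: [0-5 ALLOC][6-9 ALLOC][10-21 ALLOC][22-37 FREE]

Derivation:
Op 1: a = malloc(8) -> a = 0; heap: [0-7 ALLOC][8-37 FREE]
Op 2: a = realloc(a, 6) -> a = 0; heap: [0-5 ALLOC][6-37 FREE]
Op 3: b = malloc(6) -> b = 6; heap: [0-5 ALLOC][6-11 ALLOC][12-37 FREE]
Op 4: free(b) -> (freed b); heap: [0-5 ALLOC][6-37 FREE]
Op 5: c = malloc(4) -> c = 6; heap: [0-5 ALLOC][6-9 ALLOC][10-37 FREE]
Op 6: d = malloc(12) -> d = 10; heap: [0-5 ALLOC][6-9 ALLOC][10-21 ALLOC][22-37 FREE]
Op 7: e = malloc(2) -> e = 22; heap: [0-5 ALLOC][6-9 ALLOC][10-21 ALLOC][22-23 ALLOC][24-37 FREE]
free(e): e = 22 -> block [22-23 ALLOC]; mark free, coalesce with adjacent free neighbors -> [0-5 ALLOC][6-9 ALLOC][10-21 ALLOC][22-37 FREE]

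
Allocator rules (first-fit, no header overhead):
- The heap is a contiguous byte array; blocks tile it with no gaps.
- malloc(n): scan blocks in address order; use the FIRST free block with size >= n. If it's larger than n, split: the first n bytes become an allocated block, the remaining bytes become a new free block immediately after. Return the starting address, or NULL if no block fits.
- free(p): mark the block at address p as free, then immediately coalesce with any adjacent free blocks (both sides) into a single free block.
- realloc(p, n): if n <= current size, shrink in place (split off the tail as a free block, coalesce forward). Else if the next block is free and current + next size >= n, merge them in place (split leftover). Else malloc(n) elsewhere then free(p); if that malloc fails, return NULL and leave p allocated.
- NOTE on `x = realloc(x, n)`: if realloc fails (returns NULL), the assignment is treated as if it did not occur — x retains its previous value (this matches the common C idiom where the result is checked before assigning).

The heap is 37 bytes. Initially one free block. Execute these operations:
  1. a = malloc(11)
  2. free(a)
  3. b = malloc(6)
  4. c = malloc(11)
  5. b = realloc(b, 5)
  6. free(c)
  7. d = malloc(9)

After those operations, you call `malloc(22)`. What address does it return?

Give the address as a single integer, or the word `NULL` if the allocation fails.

Op 1: a = malloc(11) -> a = 0; heap: [0-10 ALLOC][11-36 FREE]
Op 2: free(a) -> (freed a); heap: [0-36 FREE]
Op 3: b = malloc(6) -> b = 0; heap: [0-5 ALLOC][6-36 FREE]
Op 4: c = malloc(11) -> c = 6; heap: [0-5 ALLOC][6-16 ALLOC][17-36 FREE]
Op 5: b = realloc(b, 5) -> b = 0; heap: [0-4 ALLOC][5-5 FREE][6-16 ALLOC][17-36 FREE]
Op 6: free(c) -> (freed c); heap: [0-4 ALLOC][5-36 FREE]
Op 7: d = malloc(9) -> d = 5; heap: [0-4 ALLOC][5-13 ALLOC][14-36 FREE]
malloc(22): first-fit scan over [0-4 ALLOC][5-13 ALLOC][14-36 FREE] -> 14

Answer: 14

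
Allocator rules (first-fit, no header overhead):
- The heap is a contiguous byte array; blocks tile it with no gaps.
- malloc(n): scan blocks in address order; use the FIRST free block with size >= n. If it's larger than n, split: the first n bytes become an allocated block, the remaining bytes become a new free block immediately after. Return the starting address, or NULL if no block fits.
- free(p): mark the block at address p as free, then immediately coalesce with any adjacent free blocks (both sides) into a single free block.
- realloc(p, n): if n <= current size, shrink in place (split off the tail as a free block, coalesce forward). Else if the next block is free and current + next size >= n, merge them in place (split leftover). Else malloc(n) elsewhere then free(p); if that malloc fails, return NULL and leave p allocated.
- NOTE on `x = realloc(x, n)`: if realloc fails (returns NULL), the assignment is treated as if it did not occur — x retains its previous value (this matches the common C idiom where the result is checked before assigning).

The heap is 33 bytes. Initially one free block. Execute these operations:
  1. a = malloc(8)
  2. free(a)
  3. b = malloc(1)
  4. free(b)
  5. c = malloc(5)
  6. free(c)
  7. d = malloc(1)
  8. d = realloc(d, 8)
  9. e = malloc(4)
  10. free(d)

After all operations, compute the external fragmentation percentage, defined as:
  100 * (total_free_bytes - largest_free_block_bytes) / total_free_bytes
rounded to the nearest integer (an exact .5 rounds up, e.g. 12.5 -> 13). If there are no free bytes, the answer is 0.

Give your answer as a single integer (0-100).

Answer: 28

Derivation:
Op 1: a = malloc(8) -> a = 0; heap: [0-7 ALLOC][8-32 FREE]
Op 2: free(a) -> (freed a); heap: [0-32 FREE]
Op 3: b = malloc(1) -> b = 0; heap: [0-0 ALLOC][1-32 FREE]
Op 4: free(b) -> (freed b); heap: [0-32 FREE]
Op 5: c = malloc(5) -> c = 0; heap: [0-4 ALLOC][5-32 FREE]
Op 6: free(c) -> (freed c); heap: [0-32 FREE]
Op 7: d = malloc(1) -> d = 0; heap: [0-0 ALLOC][1-32 FREE]
Op 8: d = realloc(d, 8) -> d = 0; heap: [0-7 ALLOC][8-32 FREE]
Op 9: e = malloc(4) -> e = 8; heap: [0-7 ALLOC][8-11 ALLOC][12-32 FREE]
Op 10: free(d) -> (freed d); heap: [0-7 FREE][8-11 ALLOC][12-32 FREE]
Free blocks: [8 21] total_free=29 largest=21 -> 100*(29-21)/29 = 800/29 ≈ 27.586 -> rounds to 28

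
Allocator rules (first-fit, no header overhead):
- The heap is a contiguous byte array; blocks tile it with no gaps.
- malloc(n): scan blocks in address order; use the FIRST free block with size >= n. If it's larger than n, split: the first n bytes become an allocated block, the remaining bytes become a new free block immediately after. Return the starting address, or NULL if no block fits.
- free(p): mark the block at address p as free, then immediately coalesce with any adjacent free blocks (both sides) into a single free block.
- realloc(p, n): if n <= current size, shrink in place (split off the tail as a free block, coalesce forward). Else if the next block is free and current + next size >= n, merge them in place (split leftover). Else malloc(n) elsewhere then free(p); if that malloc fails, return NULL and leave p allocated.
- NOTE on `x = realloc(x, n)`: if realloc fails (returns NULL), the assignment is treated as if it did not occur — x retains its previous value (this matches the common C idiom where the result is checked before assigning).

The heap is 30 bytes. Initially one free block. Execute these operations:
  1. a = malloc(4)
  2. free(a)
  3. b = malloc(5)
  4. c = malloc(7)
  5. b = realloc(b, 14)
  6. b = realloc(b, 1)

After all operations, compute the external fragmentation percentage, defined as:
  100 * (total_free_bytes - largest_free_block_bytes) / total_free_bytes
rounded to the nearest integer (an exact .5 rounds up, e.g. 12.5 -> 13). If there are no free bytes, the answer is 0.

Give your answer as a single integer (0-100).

Op 1: a = malloc(4) -> a = 0; heap: [0-3 ALLOC][4-29 FREE]
Op 2: free(a) -> (freed a); heap: [0-29 FREE]
Op 3: b = malloc(5) -> b = 0; heap: [0-4 ALLOC][5-29 FREE]
Op 4: c = malloc(7) -> c = 5; heap: [0-4 ALLOC][5-11 ALLOC][12-29 FREE]
Op 5: b = realloc(b, 14) -> b = 12; heap: [0-4 FREE][5-11 ALLOC][12-25 ALLOC][26-29 FREE]
Op 6: b = realloc(b, 1) -> b = 12; heap: [0-4 FREE][5-11 ALLOC][12-12 ALLOC][13-29 FREE]
Free blocks: [5 17] total_free=22 largest=17 -> 100*(22-17)/22 = 500/22 ≈ 22.727 -> rounds to 23

Answer: 23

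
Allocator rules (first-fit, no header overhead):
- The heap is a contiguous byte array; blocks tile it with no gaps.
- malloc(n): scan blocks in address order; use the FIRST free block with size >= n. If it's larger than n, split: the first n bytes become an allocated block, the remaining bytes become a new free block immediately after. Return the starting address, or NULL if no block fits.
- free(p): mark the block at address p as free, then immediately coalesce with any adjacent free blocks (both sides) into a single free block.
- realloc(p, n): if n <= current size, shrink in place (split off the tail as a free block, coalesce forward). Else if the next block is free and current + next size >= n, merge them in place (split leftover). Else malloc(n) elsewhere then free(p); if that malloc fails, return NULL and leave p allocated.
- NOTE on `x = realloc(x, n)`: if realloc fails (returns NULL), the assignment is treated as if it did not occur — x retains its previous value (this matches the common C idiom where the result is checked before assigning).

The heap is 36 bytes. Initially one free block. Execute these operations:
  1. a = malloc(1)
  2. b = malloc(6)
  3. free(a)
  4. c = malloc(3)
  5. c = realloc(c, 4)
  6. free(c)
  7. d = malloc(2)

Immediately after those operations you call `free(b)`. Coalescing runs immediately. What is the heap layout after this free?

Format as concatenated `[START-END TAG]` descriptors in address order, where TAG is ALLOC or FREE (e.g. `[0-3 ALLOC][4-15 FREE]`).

Op 1: a = malloc(1) -> a = 0; heap: [0-0 ALLOC][1-35 FREE]
Op 2: b = malloc(6) -> b = 1; heap: [0-0 ALLOC][1-6 ALLOC][7-35 FREE]
Op 3: free(a) -> (freed a); heap: [0-0 FREE][1-6 ALLOC][7-35 FREE]
Op 4: c = malloc(3) -> c = 7; heap: [0-0 FREE][1-6 ALLOC][7-9 ALLOC][10-35 FREE]
Op 5: c = realloc(c, 4) -> c = 7; heap: [0-0 FREE][1-6 ALLOC][7-10 ALLOC][11-35 FREE]
Op 6: free(c) -> (freed c); heap: [0-0 FREE][1-6 ALLOC][7-35 FREE]
Op 7: d = malloc(2) -> d = 7; heap: [0-0 FREE][1-6 ALLOC][7-8 ALLOC][9-35 FREE]
free(b): b = 1 -> block [1-6 ALLOC]; mark free, coalesce with adjacent free neighbors -> [0-6 FREE][7-8 ALLOC][9-35 FREE]

Answer: [0-6 FREE][7-8 ALLOC][9-35 FREE]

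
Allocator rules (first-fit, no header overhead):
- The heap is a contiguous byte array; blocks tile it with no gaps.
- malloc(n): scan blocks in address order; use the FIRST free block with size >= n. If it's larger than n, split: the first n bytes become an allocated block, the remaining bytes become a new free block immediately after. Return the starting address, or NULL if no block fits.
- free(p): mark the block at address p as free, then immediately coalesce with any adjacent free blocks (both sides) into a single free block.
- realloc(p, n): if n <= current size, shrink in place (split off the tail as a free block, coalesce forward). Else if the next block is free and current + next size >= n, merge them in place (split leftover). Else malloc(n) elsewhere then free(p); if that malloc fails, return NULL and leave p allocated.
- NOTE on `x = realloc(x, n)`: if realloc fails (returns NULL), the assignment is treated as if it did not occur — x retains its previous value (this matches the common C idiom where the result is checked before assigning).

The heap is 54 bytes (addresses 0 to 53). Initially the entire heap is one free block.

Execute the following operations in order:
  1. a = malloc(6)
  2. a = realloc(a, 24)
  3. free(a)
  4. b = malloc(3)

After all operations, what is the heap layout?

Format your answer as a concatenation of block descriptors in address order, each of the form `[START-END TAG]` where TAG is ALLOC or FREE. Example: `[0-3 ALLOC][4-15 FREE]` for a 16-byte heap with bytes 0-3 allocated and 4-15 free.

Op 1: a = malloc(6) -> a = 0; heap: [0-5 ALLOC][6-53 FREE]
Op 2: a = realloc(a, 24) -> a = 0; heap: [0-23 ALLOC][24-53 FREE]
Op 3: free(a) -> (freed a); heap: [0-53 FREE]
Op 4: b = malloc(3) -> b = 0; heap: [0-2 ALLOC][3-53 FREE]

Answer: [0-2 ALLOC][3-53 FREE]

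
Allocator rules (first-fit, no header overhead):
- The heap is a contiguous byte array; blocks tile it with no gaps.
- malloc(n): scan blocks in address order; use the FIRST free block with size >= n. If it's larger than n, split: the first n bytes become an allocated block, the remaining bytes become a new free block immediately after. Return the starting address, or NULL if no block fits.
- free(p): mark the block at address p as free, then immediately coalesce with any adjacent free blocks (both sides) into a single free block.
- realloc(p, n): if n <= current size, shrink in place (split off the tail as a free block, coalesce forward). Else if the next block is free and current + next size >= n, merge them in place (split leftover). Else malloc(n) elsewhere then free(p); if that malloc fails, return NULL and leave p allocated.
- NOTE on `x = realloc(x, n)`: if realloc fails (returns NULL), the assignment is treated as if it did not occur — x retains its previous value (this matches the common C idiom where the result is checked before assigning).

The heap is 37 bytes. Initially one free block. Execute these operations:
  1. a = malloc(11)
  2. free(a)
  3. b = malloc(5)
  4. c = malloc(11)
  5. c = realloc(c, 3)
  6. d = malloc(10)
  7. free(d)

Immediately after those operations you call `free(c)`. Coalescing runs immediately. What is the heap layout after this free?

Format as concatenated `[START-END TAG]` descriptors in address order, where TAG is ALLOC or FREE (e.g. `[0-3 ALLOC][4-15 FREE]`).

Answer: [0-4 ALLOC][5-36 FREE]

Derivation:
Op 1: a = malloc(11) -> a = 0; heap: [0-10 ALLOC][11-36 FREE]
Op 2: free(a) -> (freed a); heap: [0-36 FREE]
Op 3: b = malloc(5) -> b = 0; heap: [0-4 ALLOC][5-36 FREE]
Op 4: c = malloc(11) -> c = 5; heap: [0-4 ALLOC][5-15 ALLOC][16-36 FREE]
Op 5: c = realloc(c, 3) -> c = 5; heap: [0-4 ALLOC][5-7 ALLOC][8-36 FREE]
Op 6: d = malloc(10) -> d = 8; heap: [0-4 ALLOC][5-7 ALLOC][8-17 ALLOC][18-36 FREE]
Op 7: free(d) -> (freed d); heap: [0-4 ALLOC][5-7 ALLOC][8-36 FREE]
free(c): c = 5 -> block [5-7 ALLOC]; mark free, coalesce with adjacent free neighbors -> [0-4 ALLOC][5-36 FREE]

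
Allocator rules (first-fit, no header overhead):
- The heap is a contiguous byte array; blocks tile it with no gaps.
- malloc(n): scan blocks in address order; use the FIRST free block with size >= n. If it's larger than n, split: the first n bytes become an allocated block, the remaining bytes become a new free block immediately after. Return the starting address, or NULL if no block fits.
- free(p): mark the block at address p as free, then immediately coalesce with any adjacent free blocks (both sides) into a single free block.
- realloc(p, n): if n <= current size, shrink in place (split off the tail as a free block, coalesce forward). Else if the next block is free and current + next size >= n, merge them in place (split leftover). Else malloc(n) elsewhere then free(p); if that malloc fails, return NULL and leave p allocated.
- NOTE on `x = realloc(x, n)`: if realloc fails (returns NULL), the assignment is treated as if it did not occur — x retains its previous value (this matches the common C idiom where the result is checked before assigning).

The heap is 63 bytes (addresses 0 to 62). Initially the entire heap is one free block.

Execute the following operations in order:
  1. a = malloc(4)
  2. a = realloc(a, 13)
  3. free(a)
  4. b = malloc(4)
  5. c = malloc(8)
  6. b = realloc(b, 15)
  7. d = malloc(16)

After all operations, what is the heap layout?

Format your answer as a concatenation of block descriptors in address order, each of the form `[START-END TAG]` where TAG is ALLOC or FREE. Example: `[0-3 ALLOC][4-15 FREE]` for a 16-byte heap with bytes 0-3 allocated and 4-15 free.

Answer: [0-3 FREE][4-11 ALLOC][12-26 ALLOC][27-42 ALLOC][43-62 FREE]

Derivation:
Op 1: a = malloc(4) -> a = 0; heap: [0-3 ALLOC][4-62 FREE]
Op 2: a = realloc(a, 13) -> a = 0; heap: [0-12 ALLOC][13-62 FREE]
Op 3: free(a) -> (freed a); heap: [0-62 FREE]
Op 4: b = malloc(4) -> b = 0; heap: [0-3 ALLOC][4-62 FREE]
Op 5: c = malloc(8) -> c = 4; heap: [0-3 ALLOC][4-11 ALLOC][12-62 FREE]
Op 6: b = realloc(b, 15) -> b = 12; heap: [0-3 FREE][4-11 ALLOC][12-26 ALLOC][27-62 FREE]
Op 7: d = malloc(16) -> d = 27; heap: [0-3 FREE][4-11 ALLOC][12-26 ALLOC][27-42 ALLOC][43-62 FREE]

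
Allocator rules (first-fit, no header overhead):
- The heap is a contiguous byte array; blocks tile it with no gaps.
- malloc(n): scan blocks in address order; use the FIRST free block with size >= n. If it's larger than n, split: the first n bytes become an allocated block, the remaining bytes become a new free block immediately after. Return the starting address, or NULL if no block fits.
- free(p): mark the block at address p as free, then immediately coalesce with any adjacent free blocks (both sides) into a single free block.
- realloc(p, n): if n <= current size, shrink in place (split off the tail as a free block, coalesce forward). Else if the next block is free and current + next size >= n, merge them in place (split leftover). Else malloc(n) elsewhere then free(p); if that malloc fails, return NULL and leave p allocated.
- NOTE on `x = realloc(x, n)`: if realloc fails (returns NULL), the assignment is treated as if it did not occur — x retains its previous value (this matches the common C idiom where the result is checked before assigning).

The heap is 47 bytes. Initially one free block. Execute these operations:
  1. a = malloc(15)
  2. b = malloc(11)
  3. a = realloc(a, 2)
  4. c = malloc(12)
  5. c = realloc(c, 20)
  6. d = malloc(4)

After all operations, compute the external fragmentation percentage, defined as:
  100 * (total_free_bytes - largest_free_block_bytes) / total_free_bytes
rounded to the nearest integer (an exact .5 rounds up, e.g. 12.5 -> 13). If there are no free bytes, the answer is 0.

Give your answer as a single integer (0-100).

Op 1: a = malloc(15) -> a = 0; heap: [0-14 ALLOC][15-46 FREE]
Op 2: b = malloc(11) -> b = 15; heap: [0-14 ALLOC][15-25 ALLOC][26-46 FREE]
Op 3: a = realloc(a, 2) -> a = 0; heap: [0-1 ALLOC][2-14 FREE][15-25 ALLOC][26-46 FREE]
Op 4: c = malloc(12) -> c = 2; heap: [0-1 ALLOC][2-13 ALLOC][14-14 FREE][15-25 ALLOC][26-46 FREE]
Op 5: c = realloc(c, 20) -> c = 26; heap: [0-1 ALLOC][2-14 FREE][15-25 ALLOC][26-45 ALLOC][46-46 FREE]
Op 6: d = malloc(4) -> d = 2; heap: [0-1 ALLOC][2-5 ALLOC][6-14 FREE][15-25 ALLOC][26-45 ALLOC][46-46 FREE]
Free blocks: [9 1] total_free=10 largest=9 -> 100*(10-9)/10 = 100/10 = 10

Answer: 10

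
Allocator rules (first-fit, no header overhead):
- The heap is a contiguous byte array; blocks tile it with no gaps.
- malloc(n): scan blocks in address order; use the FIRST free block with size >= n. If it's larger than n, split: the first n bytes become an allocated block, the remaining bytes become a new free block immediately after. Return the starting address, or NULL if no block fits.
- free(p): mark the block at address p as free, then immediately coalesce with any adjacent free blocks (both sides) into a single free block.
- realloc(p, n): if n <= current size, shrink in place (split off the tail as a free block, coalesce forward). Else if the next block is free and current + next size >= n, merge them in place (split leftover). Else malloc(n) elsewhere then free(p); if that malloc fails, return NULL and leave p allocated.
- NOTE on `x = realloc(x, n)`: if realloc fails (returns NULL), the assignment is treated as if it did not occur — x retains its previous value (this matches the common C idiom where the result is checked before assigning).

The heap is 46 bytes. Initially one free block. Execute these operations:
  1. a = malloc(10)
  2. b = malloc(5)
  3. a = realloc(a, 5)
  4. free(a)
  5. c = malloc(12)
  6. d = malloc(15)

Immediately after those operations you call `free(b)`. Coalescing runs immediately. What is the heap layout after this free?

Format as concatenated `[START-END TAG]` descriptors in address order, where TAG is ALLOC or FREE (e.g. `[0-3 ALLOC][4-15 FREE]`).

Answer: [0-14 FREE][15-26 ALLOC][27-41 ALLOC][42-45 FREE]

Derivation:
Op 1: a = malloc(10) -> a = 0; heap: [0-9 ALLOC][10-45 FREE]
Op 2: b = malloc(5) -> b = 10; heap: [0-9 ALLOC][10-14 ALLOC][15-45 FREE]
Op 3: a = realloc(a, 5) -> a = 0; heap: [0-4 ALLOC][5-9 FREE][10-14 ALLOC][15-45 FREE]
Op 4: free(a) -> (freed a); heap: [0-9 FREE][10-14 ALLOC][15-45 FREE]
Op 5: c = malloc(12) -> c = 15; heap: [0-9 FREE][10-14 ALLOC][15-26 ALLOC][27-45 FREE]
Op 6: d = malloc(15) -> d = 27; heap: [0-9 FREE][10-14 ALLOC][15-26 ALLOC][27-41 ALLOC][42-45 FREE]
free(b): b = 10 -> block [10-14 ALLOC]; mark free, coalesce with adjacent free neighbors -> [0-14 FREE][15-26 ALLOC][27-41 ALLOC][42-45 FREE]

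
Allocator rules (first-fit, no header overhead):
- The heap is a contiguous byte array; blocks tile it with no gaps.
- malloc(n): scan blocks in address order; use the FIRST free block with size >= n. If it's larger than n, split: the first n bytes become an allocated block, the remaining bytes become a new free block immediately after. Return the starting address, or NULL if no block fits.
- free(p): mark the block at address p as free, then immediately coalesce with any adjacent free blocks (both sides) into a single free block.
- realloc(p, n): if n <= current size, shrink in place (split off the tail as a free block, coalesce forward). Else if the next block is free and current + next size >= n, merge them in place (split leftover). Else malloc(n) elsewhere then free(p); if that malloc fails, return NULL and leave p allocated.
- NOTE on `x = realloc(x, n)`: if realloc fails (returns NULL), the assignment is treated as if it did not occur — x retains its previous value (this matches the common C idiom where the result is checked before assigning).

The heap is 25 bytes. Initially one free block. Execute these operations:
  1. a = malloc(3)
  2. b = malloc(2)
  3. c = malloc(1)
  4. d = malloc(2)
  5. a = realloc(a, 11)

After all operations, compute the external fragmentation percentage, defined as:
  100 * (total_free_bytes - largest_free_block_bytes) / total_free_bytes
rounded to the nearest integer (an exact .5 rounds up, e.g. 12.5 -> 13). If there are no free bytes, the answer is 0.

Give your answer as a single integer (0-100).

Answer: 33

Derivation:
Op 1: a = malloc(3) -> a = 0; heap: [0-2 ALLOC][3-24 FREE]
Op 2: b = malloc(2) -> b = 3; heap: [0-2 ALLOC][3-4 ALLOC][5-24 FREE]
Op 3: c = malloc(1) -> c = 5; heap: [0-2 ALLOC][3-4 ALLOC][5-5 ALLOC][6-24 FREE]
Op 4: d = malloc(2) -> d = 6; heap: [0-2 ALLOC][3-4 ALLOC][5-5 ALLOC][6-7 ALLOC][8-24 FREE]
Op 5: a = realloc(a, 11) -> a = 8; heap: [0-2 FREE][3-4 ALLOC][5-5 ALLOC][6-7 ALLOC][8-18 ALLOC][19-24 FREE]
Free blocks: [3 6] total_free=9 largest=6 -> 100*(9-6)/9 = 300/9 ≈ 33.333 -> rounds to 33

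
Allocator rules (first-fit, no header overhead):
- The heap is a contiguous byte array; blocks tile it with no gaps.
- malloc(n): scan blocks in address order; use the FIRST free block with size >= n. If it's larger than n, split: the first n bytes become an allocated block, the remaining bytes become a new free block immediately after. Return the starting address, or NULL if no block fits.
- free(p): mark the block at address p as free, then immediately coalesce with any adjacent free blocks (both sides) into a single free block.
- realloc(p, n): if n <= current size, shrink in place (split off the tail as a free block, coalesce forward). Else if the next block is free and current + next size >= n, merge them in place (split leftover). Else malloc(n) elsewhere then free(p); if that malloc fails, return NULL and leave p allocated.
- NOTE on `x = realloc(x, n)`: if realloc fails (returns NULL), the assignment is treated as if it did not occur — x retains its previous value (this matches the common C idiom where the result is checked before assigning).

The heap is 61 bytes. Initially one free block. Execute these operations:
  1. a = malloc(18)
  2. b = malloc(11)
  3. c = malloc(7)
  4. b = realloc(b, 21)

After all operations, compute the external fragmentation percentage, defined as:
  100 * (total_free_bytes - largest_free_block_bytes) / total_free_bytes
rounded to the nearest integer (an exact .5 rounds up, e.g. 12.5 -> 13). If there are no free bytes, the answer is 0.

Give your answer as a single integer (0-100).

Op 1: a = malloc(18) -> a = 0; heap: [0-17 ALLOC][18-60 FREE]
Op 2: b = malloc(11) -> b = 18; heap: [0-17 ALLOC][18-28 ALLOC][29-60 FREE]
Op 3: c = malloc(7) -> c = 29; heap: [0-17 ALLOC][18-28 ALLOC][29-35 ALLOC][36-60 FREE]
Op 4: b = realloc(b, 21) -> b = 36; heap: [0-17 ALLOC][18-28 FREE][29-35 ALLOC][36-56 ALLOC][57-60 FREE]
Free blocks: [11 4] total_free=15 largest=11 -> 100*(15-11)/15 = 400/15 ≈ 26.667 -> rounds to 27

Answer: 27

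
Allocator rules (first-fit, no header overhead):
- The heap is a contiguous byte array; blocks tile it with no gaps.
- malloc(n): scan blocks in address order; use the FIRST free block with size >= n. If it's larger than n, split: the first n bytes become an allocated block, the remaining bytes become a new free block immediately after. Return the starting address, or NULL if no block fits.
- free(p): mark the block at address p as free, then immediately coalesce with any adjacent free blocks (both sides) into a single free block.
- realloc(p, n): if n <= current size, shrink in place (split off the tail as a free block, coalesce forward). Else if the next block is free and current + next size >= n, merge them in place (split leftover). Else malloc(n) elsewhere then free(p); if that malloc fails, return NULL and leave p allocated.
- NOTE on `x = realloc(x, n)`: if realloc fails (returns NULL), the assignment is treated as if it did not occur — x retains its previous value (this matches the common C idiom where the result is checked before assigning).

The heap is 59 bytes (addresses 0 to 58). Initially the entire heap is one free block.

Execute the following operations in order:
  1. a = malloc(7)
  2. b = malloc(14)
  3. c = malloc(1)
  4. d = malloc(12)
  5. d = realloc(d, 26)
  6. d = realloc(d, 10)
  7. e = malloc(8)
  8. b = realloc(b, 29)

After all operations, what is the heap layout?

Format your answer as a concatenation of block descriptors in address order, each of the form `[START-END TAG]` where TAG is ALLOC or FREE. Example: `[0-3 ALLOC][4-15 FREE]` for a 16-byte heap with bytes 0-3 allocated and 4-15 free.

Answer: [0-6 ALLOC][7-20 ALLOC][21-21 ALLOC][22-31 ALLOC][32-39 ALLOC][40-58 FREE]

Derivation:
Op 1: a = malloc(7) -> a = 0; heap: [0-6 ALLOC][7-58 FREE]
Op 2: b = malloc(14) -> b = 7; heap: [0-6 ALLOC][7-20 ALLOC][21-58 FREE]
Op 3: c = malloc(1) -> c = 21; heap: [0-6 ALLOC][7-20 ALLOC][21-21 ALLOC][22-58 FREE]
Op 4: d = malloc(12) -> d = 22; heap: [0-6 ALLOC][7-20 ALLOC][21-21 ALLOC][22-33 ALLOC][34-58 FREE]
Op 5: d = realloc(d, 26) -> d = 22; heap: [0-6 ALLOC][7-20 ALLOC][21-21 ALLOC][22-47 ALLOC][48-58 FREE]
Op 6: d = realloc(d, 10) -> d = 22; heap: [0-6 ALLOC][7-20 ALLOC][21-21 ALLOC][22-31 ALLOC][32-58 FREE]
Op 7: e = malloc(8) -> e = 32; heap: [0-6 ALLOC][7-20 ALLOC][21-21 ALLOC][22-31 ALLOC][32-39 ALLOC][40-58 FREE]
Op 8: b = realloc(b, 29) -> NULL (b unchanged); heap: [0-6 ALLOC][7-20 ALLOC][21-21 ALLOC][22-31 ALLOC][32-39 ALLOC][40-58 FREE]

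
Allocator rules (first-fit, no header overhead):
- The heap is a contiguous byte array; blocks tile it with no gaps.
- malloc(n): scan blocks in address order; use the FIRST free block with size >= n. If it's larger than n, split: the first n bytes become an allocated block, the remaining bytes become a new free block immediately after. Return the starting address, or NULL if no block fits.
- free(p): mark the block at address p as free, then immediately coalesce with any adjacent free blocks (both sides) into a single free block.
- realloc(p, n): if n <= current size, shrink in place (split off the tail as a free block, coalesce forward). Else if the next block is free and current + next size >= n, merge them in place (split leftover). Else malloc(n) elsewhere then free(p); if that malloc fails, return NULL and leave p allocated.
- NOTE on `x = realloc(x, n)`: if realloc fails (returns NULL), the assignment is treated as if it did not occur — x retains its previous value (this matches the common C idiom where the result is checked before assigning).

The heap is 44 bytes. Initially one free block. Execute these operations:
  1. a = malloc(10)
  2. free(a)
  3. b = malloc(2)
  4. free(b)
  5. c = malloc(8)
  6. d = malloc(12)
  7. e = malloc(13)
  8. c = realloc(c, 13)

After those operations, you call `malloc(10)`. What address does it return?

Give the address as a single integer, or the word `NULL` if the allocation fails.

Answer: 33

Derivation:
Op 1: a = malloc(10) -> a = 0; heap: [0-9 ALLOC][10-43 FREE]
Op 2: free(a) -> (freed a); heap: [0-43 FREE]
Op 3: b = malloc(2) -> b = 0; heap: [0-1 ALLOC][2-43 FREE]
Op 4: free(b) -> (freed b); heap: [0-43 FREE]
Op 5: c = malloc(8) -> c = 0; heap: [0-7 ALLOC][8-43 FREE]
Op 6: d = malloc(12) -> d = 8; heap: [0-7 ALLOC][8-19 ALLOC][20-43 FREE]
Op 7: e = malloc(13) -> e = 20; heap: [0-7 ALLOC][8-19 ALLOC][20-32 ALLOC][33-43 FREE]
Op 8: c = realloc(c, 13) -> NULL (c unchanged); heap: [0-7 ALLOC][8-19 ALLOC][20-32 ALLOC][33-43 FREE]
malloc(10): first-fit scan over [0-7 ALLOC][8-19 ALLOC][20-32 ALLOC][33-43 FREE] -> 33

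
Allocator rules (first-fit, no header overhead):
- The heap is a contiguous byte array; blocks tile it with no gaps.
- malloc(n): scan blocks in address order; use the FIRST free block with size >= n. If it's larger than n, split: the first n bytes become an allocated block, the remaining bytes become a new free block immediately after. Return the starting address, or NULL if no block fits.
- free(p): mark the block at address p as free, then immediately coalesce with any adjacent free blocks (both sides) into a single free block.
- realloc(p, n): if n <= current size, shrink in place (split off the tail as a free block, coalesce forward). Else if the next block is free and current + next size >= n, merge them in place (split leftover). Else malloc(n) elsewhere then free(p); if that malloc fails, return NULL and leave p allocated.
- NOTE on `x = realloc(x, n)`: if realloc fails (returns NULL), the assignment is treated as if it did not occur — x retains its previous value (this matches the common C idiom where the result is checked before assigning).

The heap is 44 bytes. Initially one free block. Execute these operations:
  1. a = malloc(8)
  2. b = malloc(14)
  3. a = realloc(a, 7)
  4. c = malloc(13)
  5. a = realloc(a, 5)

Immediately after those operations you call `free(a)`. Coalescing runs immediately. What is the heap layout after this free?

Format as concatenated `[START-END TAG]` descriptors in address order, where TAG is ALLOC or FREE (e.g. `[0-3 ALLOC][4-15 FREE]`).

Op 1: a = malloc(8) -> a = 0; heap: [0-7 ALLOC][8-43 FREE]
Op 2: b = malloc(14) -> b = 8; heap: [0-7 ALLOC][8-21 ALLOC][22-43 FREE]
Op 3: a = realloc(a, 7) -> a = 0; heap: [0-6 ALLOC][7-7 FREE][8-21 ALLOC][22-43 FREE]
Op 4: c = malloc(13) -> c = 22; heap: [0-6 ALLOC][7-7 FREE][8-21 ALLOC][22-34 ALLOC][35-43 FREE]
Op 5: a = realloc(a, 5) -> a = 0; heap: [0-4 ALLOC][5-7 FREE][8-21 ALLOC][22-34 ALLOC][35-43 FREE]
free(a): a = 0 -> block [0-4 ALLOC]; mark free, coalesce with adjacent free neighbors -> [0-7 FREE][8-21 ALLOC][22-34 ALLOC][35-43 FREE]

Answer: [0-7 FREE][8-21 ALLOC][22-34 ALLOC][35-43 FREE]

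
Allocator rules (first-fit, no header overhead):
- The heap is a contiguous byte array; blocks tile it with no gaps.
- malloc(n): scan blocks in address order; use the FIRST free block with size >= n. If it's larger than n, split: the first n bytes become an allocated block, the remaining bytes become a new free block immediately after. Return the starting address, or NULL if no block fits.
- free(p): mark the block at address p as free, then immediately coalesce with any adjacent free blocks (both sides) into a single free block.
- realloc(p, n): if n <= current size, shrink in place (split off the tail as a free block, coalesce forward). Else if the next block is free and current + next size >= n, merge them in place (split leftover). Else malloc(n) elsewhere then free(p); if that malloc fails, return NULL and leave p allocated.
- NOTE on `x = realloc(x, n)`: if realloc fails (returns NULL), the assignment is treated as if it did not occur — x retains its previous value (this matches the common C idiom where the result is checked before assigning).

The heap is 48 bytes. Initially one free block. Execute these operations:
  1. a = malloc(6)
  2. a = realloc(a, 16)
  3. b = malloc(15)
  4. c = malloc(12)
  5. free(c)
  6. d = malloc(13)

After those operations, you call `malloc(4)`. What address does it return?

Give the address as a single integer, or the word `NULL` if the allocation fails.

Answer: 44

Derivation:
Op 1: a = malloc(6) -> a = 0; heap: [0-5 ALLOC][6-47 FREE]
Op 2: a = realloc(a, 16) -> a = 0; heap: [0-15 ALLOC][16-47 FREE]
Op 3: b = malloc(15) -> b = 16; heap: [0-15 ALLOC][16-30 ALLOC][31-47 FREE]
Op 4: c = malloc(12) -> c = 31; heap: [0-15 ALLOC][16-30 ALLOC][31-42 ALLOC][43-47 FREE]
Op 5: free(c) -> (freed c); heap: [0-15 ALLOC][16-30 ALLOC][31-47 FREE]
Op 6: d = malloc(13) -> d = 31; heap: [0-15 ALLOC][16-30 ALLOC][31-43 ALLOC][44-47 FREE]
malloc(4): first-fit scan over [0-15 ALLOC][16-30 ALLOC][31-43 ALLOC][44-47 FREE] -> 44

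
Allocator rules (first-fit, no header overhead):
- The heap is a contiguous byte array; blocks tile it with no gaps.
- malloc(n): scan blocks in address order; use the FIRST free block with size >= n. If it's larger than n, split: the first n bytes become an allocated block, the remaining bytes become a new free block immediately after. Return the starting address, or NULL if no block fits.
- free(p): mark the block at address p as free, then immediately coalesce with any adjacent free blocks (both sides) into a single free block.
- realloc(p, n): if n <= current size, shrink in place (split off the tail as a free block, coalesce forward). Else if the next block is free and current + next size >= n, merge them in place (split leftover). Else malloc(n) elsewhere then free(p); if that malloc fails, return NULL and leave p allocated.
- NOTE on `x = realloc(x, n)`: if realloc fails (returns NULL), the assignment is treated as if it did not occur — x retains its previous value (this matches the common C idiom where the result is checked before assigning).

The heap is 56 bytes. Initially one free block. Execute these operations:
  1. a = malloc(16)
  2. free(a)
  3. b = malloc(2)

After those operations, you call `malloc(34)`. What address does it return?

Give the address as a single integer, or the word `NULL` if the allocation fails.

Answer: 2

Derivation:
Op 1: a = malloc(16) -> a = 0; heap: [0-15 ALLOC][16-55 FREE]
Op 2: free(a) -> (freed a); heap: [0-55 FREE]
Op 3: b = malloc(2) -> b = 0; heap: [0-1 ALLOC][2-55 FREE]
malloc(34): first-fit scan over [0-1 ALLOC][2-55 FREE] -> 2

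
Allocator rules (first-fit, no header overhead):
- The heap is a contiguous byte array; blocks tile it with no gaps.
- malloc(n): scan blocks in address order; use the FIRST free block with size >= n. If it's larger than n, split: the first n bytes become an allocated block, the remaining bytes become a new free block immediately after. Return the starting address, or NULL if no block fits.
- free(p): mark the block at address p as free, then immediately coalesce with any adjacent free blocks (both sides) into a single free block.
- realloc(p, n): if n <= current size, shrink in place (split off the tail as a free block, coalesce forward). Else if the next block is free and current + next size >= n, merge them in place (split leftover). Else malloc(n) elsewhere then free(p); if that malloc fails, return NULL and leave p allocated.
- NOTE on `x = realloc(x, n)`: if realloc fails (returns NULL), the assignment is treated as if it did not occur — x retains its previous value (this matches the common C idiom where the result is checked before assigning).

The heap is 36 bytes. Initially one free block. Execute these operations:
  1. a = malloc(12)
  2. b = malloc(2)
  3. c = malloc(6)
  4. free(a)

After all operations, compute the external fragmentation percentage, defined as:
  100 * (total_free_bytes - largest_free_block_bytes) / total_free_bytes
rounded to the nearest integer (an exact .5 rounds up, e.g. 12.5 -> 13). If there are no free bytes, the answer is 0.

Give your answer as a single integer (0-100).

Answer: 43

Derivation:
Op 1: a = malloc(12) -> a = 0; heap: [0-11 ALLOC][12-35 FREE]
Op 2: b = malloc(2) -> b = 12; heap: [0-11 ALLOC][12-13 ALLOC][14-35 FREE]
Op 3: c = malloc(6) -> c = 14; heap: [0-11 ALLOC][12-13 ALLOC][14-19 ALLOC][20-35 FREE]
Op 4: free(a) -> (freed a); heap: [0-11 FREE][12-13 ALLOC][14-19 ALLOC][20-35 FREE]
Free blocks: [12 16] total_free=28 largest=16 -> 100*(28-16)/28 = 1200/28 ≈ 42.857 -> rounds to 43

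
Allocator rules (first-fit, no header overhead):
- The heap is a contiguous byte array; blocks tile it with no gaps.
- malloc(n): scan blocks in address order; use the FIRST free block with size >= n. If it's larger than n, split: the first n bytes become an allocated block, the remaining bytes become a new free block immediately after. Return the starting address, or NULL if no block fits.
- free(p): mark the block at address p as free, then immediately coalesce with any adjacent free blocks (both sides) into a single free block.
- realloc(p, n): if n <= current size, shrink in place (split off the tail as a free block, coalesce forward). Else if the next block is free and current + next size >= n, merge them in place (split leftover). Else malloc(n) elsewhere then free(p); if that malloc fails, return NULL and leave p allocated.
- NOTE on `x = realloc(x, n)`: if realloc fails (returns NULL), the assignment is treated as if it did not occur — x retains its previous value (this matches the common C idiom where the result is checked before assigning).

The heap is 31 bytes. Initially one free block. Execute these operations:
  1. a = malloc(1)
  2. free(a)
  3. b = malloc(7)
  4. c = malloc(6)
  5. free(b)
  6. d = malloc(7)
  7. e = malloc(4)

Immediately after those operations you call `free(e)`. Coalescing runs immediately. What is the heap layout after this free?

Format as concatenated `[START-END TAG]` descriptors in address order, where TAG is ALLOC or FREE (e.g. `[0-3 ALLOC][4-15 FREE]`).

Answer: [0-6 ALLOC][7-12 ALLOC][13-30 FREE]

Derivation:
Op 1: a = malloc(1) -> a = 0; heap: [0-0 ALLOC][1-30 FREE]
Op 2: free(a) -> (freed a); heap: [0-30 FREE]
Op 3: b = malloc(7) -> b = 0; heap: [0-6 ALLOC][7-30 FREE]
Op 4: c = malloc(6) -> c = 7; heap: [0-6 ALLOC][7-12 ALLOC][13-30 FREE]
Op 5: free(b) -> (freed b); heap: [0-6 FREE][7-12 ALLOC][13-30 FREE]
Op 6: d = malloc(7) -> d = 0; heap: [0-6 ALLOC][7-12 ALLOC][13-30 FREE]
Op 7: e = malloc(4) -> e = 13; heap: [0-6 ALLOC][7-12 ALLOC][13-16 ALLOC][17-30 FREE]
free(e): e = 13 -> block [13-16 ALLOC]; mark free, coalesce with adjacent free neighbors -> [0-6 ALLOC][7-12 ALLOC][13-30 FREE]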